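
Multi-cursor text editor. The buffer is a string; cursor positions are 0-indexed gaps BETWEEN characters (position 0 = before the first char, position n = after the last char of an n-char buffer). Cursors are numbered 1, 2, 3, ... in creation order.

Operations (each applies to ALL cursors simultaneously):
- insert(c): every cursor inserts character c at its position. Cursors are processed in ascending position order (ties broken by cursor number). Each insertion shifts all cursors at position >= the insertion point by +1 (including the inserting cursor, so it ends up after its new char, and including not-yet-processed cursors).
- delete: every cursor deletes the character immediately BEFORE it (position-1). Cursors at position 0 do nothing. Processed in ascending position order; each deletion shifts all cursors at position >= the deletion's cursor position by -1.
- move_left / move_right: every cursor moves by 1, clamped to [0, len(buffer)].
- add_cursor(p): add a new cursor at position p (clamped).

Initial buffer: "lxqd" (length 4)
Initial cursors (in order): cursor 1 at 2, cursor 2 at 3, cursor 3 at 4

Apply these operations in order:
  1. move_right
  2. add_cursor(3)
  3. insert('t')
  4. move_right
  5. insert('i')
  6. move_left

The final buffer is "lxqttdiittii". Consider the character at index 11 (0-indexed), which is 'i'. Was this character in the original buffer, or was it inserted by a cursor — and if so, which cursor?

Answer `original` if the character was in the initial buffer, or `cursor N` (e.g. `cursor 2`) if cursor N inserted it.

Answer: cursor 3

Derivation:
After op 1 (move_right): buffer="lxqd" (len 4), cursors c1@3 c2@4 c3@4, authorship ....
After op 2 (add_cursor(3)): buffer="lxqd" (len 4), cursors c1@3 c4@3 c2@4 c3@4, authorship ....
After op 3 (insert('t')): buffer="lxqttdtt" (len 8), cursors c1@5 c4@5 c2@8 c3@8, authorship ...14.23
After op 4 (move_right): buffer="lxqttdtt" (len 8), cursors c1@6 c4@6 c2@8 c3@8, authorship ...14.23
After op 5 (insert('i')): buffer="lxqttdiittii" (len 12), cursors c1@8 c4@8 c2@12 c3@12, authorship ...14.142323
After op 6 (move_left): buffer="lxqttdiittii" (len 12), cursors c1@7 c4@7 c2@11 c3@11, authorship ...14.142323
Authorship (.=original, N=cursor N): . . . 1 4 . 1 4 2 3 2 3
Index 11: author = 3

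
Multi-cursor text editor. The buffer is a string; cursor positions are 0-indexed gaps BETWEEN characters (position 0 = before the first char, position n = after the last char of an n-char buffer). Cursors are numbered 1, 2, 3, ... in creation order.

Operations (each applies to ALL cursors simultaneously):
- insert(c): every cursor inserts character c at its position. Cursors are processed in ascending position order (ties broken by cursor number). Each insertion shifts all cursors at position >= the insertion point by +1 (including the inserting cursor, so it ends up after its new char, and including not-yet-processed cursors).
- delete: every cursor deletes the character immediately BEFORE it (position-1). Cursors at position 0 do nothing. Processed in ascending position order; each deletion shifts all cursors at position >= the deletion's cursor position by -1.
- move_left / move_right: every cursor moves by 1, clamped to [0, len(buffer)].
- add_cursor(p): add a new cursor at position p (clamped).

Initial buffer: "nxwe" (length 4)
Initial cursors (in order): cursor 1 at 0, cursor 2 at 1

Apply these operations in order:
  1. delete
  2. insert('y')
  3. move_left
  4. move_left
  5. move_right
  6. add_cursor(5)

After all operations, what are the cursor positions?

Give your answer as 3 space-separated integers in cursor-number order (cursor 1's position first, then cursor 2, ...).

After op 1 (delete): buffer="xwe" (len 3), cursors c1@0 c2@0, authorship ...
After op 2 (insert('y')): buffer="yyxwe" (len 5), cursors c1@2 c2@2, authorship 12...
After op 3 (move_left): buffer="yyxwe" (len 5), cursors c1@1 c2@1, authorship 12...
After op 4 (move_left): buffer="yyxwe" (len 5), cursors c1@0 c2@0, authorship 12...
After op 5 (move_right): buffer="yyxwe" (len 5), cursors c1@1 c2@1, authorship 12...
After op 6 (add_cursor(5)): buffer="yyxwe" (len 5), cursors c1@1 c2@1 c3@5, authorship 12...

Answer: 1 1 5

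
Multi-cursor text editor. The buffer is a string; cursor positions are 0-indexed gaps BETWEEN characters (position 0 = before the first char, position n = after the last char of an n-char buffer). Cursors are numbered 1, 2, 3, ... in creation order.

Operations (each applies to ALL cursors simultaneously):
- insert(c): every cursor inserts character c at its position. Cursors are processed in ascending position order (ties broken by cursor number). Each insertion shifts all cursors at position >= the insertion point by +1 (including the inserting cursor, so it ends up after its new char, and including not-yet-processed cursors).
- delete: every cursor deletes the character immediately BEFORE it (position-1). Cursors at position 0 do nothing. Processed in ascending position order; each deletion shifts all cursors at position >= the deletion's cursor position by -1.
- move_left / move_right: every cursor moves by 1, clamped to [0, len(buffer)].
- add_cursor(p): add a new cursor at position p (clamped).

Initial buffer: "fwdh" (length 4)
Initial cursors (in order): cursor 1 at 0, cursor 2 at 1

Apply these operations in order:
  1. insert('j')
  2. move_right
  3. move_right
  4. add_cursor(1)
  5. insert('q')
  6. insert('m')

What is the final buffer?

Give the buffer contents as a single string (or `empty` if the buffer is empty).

Answer: jqmfjqmwdqmh

Derivation:
After op 1 (insert('j')): buffer="jfjwdh" (len 6), cursors c1@1 c2@3, authorship 1.2...
After op 2 (move_right): buffer="jfjwdh" (len 6), cursors c1@2 c2@4, authorship 1.2...
After op 3 (move_right): buffer="jfjwdh" (len 6), cursors c1@3 c2@5, authorship 1.2...
After op 4 (add_cursor(1)): buffer="jfjwdh" (len 6), cursors c3@1 c1@3 c2@5, authorship 1.2...
After op 5 (insert('q')): buffer="jqfjqwdqh" (len 9), cursors c3@2 c1@5 c2@8, authorship 13.21..2.
After op 6 (insert('m')): buffer="jqmfjqmwdqmh" (len 12), cursors c3@3 c1@7 c2@11, authorship 133.211..22.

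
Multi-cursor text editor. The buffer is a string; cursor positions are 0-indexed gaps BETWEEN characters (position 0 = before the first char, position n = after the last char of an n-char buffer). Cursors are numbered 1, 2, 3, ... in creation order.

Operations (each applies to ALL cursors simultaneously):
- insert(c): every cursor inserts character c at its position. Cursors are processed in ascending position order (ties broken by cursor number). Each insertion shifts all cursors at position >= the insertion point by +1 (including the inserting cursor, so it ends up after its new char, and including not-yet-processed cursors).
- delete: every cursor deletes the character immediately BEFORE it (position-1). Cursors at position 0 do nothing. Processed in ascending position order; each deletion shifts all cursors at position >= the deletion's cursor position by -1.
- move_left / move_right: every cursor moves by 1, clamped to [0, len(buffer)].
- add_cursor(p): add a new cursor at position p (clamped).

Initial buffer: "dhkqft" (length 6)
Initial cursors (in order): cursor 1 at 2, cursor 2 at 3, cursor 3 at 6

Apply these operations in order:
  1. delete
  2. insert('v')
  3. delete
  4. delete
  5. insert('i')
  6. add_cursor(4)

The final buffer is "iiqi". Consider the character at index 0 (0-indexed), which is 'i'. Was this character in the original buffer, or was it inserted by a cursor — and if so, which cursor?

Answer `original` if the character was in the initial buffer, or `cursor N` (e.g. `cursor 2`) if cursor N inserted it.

After op 1 (delete): buffer="dqf" (len 3), cursors c1@1 c2@1 c3@3, authorship ...
After op 2 (insert('v')): buffer="dvvqfv" (len 6), cursors c1@3 c2@3 c3@6, authorship .12..3
After op 3 (delete): buffer="dqf" (len 3), cursors c1@1 c2@1 c3@3, authorship ...
After op 4 (delete): buffer="q" (len 1), cursors c1@0 c2@0 c3@1, authorship .
After op 5 (insert('i')): buffer="iiqi" (len 4), cursors c1@2 c2@2 c3@4, authorship 12.3
After op 6 (add_cursor(4)): buffer="iiqi" (len 4), cursors c1@2 c2@2 c3@4 c4@4, authorship 12.3
Authorship (.=original, N=cursor N): 1 2 . 3
Index 0: author = 1

Answer: cursor 1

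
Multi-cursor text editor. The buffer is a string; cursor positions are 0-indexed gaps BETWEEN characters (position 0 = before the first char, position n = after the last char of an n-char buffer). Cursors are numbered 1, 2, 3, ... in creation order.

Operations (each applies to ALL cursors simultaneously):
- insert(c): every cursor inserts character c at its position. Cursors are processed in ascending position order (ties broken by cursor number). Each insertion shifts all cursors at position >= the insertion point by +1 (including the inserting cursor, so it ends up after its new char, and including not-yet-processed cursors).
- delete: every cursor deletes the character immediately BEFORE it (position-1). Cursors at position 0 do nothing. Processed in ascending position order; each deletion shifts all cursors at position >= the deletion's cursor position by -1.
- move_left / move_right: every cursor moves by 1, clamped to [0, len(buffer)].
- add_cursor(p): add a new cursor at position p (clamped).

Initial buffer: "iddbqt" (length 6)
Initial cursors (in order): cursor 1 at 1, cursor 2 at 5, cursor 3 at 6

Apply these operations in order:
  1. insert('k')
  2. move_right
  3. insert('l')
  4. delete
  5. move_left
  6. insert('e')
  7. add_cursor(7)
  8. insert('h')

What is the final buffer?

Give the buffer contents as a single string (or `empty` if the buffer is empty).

Answer: ikehddbqhkehtehk

Derivation:
After op 1 (insert('k')): buffer="ikddbqktk" (len 9), cursors c1@2 c2@7 c3@9, authorship .1....2.3
After op 2 (move_right): buffer="ikddbqktk" (len 9), cursors c1@3 c2@8 c3@9, authorship .1....2.3
After op 3 (insert('l')): buffer="ikdldbqktlkl" (len 12), cursors c1@4 c2@10 c3@12, authorship .1.1...2.233
After op 4 (delete): buffer="ikddbqktk" (len 9), cursors c1@3 c2@8 c3@9, authorship .1....2.3
After op 5 (move_left): buffer="ikddbqktk" (len 9), cursors c1@2 c2@7 c3@8, authorship .1....2.3
After op 6 (insert('e')): buffer="ikeddbqketek" (len 12), cursors c1@3 c2@9 c3@11, authorship .11....22.33
After op 7 (add_cursor(7)): buffer="ikeddbqketek" (len 12), cursors c1@3 c4@7 c2@9 c3@11, authorship .11....22.33
After op 8 (insert('h')): buffer="ikehddbqhkehtehk" (len 16), cursors c1@4 c4@9 c2@12 c3@15, authorship .111....4222.333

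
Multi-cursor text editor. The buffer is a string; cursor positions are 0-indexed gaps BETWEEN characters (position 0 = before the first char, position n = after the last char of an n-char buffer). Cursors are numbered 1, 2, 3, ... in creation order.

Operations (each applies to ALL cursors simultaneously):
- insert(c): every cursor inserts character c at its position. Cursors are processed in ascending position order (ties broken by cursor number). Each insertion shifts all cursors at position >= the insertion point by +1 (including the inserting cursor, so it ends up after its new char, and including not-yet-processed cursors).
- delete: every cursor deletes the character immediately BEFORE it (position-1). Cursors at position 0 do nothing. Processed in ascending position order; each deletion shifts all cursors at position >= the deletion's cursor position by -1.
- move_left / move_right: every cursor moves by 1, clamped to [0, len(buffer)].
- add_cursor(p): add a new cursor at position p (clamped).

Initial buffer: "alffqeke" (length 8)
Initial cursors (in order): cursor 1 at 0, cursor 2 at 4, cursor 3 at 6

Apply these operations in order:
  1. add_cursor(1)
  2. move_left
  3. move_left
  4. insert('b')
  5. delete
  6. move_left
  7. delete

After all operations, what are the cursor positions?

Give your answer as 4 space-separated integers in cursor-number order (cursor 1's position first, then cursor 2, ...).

After op 1 (add_cursor(1)): buffer="alffqeke" (len 8), cursors c1@0 c4@1 c2@4 c3@6, authorship ........
After op 2 (move_left): buffer="alffqeke" (len 8), cursors c1@0 c4@0 c2@3 c3@5, authorship ........
After op 3 (move_left): buffer="alffqeke" (len 8), cursors c1@0 c4@0 c2@2 c3@4, authorship ........
After op 4 (insert('b')): buffer="bbalbffbqeke" (len 12), cursors c1@2 c4@2 c2@5 c3@8, authorship 14..2..3....
After op 5 (delete): buffer="alffqeke" (len 8), cursors c1@0 c4@0 c2@2 c3@4, authorship ........
After op 6 (move_left): buffer="alffqeke" (len 8), cursors c1@0 c4@0 c2@1 c3@3, authorship ........
After op 7 (delete): buffer="lfqeke" (len 6), cursors c1@0 c2@0 c4@0 c3@1, authorship ......

Answer: 0 0 1 0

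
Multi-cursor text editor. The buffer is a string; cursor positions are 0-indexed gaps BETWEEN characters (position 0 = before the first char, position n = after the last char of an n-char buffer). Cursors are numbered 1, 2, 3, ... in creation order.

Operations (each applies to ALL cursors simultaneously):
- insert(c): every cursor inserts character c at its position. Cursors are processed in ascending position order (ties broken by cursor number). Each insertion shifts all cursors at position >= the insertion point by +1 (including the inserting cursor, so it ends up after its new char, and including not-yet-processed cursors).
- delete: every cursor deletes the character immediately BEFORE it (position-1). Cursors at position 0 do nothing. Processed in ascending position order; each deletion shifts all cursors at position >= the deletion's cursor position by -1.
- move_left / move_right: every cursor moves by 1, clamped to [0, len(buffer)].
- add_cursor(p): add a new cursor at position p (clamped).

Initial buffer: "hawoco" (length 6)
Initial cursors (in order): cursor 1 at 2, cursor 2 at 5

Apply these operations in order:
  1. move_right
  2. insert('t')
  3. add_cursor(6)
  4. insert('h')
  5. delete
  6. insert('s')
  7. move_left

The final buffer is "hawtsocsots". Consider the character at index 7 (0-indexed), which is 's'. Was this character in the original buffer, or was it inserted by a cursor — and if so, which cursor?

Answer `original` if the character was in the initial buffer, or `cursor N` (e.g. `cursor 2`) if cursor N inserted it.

After op 1 (move_right): buffer="hawoco" (len 6), cursors c1@3 c2@6, authorship ......
After op 2 (insert('t')): buffer="hawtocot" (len 8), cursors c1@4 c2@8, authorship ...1...2
After op 3 (add_cursor(6)): buffer="hawtocot" (len 8), cursors c1@4 c3@6 c2@8, authorship ...1...2
After op 4 (insert('h')): buffer="hawthochoth" (len 11), cursors c1@5 c3@8 c2@11, authorship ...11..3.22
After op 5 (delete): buffer="hawtocot" (len 8), cursors c1@4 c3@6 c2@8, authorship ...1...2
After op 6 (insert('s')): buffer="hawtsocsots" (len 11), cursors c1@5 c3@8 c2@11, authorship ...11..3.22
After op 7 (move_left): buffer="hawtsocsots" (len 11), cursors c1@4 c3@7 c2@10, authorship ...11..3.22
Authorship (.=original, N=cursor N): . . . 1 1 . . 3 . 2 2
Index 7: author = 3

Answer: cursor 3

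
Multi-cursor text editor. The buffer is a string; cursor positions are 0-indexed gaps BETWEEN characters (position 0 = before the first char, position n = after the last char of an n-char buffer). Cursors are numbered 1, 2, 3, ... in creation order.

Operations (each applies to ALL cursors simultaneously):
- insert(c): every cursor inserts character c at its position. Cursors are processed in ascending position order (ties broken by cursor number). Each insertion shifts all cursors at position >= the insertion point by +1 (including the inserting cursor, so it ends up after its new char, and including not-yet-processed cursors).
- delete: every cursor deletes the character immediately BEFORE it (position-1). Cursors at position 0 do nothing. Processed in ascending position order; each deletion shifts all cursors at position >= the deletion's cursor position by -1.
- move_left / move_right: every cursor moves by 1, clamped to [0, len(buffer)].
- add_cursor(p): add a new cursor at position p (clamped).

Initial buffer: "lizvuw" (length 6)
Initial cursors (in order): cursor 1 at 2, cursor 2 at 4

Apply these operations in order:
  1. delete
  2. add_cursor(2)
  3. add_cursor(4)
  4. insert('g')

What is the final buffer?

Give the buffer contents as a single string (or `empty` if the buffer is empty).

Answer: lgzgguwg

Derivation:
After op 1 (delete): buffer="lzuw" (len 4), cursors c1@1 c2@2, authorship ....
After op 2 (add_cursor(2)): buffer="lzuw" (len 4), cursors c1@1 c2@2 c3@2, authorship ....
After op 3 (add_cursor(4)): buffer="lzuw" (len 4), cursors c1@1 c2@2 c3@2 c4@4, authorship ....
After op 4 (insert('g')): buffer="lgzgguwg" (len 8), cursors c1@2 c2@5 c3@5 c4@8, authorship .1.23..4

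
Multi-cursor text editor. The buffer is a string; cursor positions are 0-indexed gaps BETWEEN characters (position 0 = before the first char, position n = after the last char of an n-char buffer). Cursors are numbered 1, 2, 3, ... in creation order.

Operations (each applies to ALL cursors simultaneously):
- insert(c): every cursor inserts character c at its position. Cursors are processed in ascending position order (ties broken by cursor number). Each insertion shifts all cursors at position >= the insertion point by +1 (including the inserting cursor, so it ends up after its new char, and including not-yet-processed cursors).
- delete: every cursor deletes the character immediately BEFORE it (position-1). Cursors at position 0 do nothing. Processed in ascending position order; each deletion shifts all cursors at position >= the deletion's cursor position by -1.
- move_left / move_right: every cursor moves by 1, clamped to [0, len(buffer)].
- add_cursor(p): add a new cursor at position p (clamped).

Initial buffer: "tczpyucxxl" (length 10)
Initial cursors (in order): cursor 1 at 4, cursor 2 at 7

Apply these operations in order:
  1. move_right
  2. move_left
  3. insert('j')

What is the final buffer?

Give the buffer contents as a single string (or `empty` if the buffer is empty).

After op 1 (move_right): buffer="tczpyucxxl" (len 10), cursors c1@5 c2@8, authorship ..........
After op 2 (move_left): buffer="tczpyucxxl" (len 10), cursors c1@4 c2@7, authorship ..........
After op 3 (insert('j')): buffer="tczpjyucjxxl" (len 12), cursors c1@5 c2@9, authorship ....1...2...

Answer: tczpjyucjxxl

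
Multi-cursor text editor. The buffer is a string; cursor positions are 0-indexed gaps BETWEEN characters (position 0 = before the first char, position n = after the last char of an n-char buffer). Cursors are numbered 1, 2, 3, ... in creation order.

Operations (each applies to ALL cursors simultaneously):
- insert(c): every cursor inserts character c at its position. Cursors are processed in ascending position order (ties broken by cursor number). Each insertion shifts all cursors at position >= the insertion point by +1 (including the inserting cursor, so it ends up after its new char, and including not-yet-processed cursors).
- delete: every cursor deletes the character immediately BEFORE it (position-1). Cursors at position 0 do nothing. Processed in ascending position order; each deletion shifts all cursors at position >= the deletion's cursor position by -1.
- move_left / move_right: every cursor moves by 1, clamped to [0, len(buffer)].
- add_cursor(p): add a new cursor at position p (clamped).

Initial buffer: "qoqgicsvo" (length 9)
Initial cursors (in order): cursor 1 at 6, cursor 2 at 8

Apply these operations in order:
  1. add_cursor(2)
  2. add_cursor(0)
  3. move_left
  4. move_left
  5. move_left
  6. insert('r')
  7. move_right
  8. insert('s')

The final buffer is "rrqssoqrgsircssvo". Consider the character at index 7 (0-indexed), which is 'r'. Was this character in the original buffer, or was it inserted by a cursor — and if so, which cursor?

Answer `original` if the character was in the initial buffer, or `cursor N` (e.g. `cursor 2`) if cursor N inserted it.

Answer: cursor 1

Derivation:
After op 1 (add_cursor(2)): buffer="qoqgicsvo" (len 9), cursors c3@2 c1@6 c2@8, authorship .........
After op 2 (add_cursor(0)): buffer="qoqgicsvo" (len 9), cursors c4@0 c3@2 c1@6 c2@8, authorship .........
After op 3 (move_left): buffer="qoqgicsvo" (len 9), cursors c4@0 c3@1 c1@5 c2@7, authorship .........
After op 4 (move_left): buffer="qoqgicsvo" (len 9), cursors c3@0 c4@0 c1@4 c2@6, authorship .........
After op 5 (move_left): buffer="qoqgicsvo" (len 9), cursors c3@0 c4@0 c1@3 c2@5, authorship .........
After op 6 (insert('r')): buffer="rrqoqrgircsvo" (len 13), cursors c3@2 c4@2 c1@6 c2@9, authorship 34...1..2....
After op 7 (move_right): buffer="rrqoqrgircsvo" (len 13), cursors c3@3 c4@3 c1@7 c2@10, authorship 34...1..2....
After op 8 (insert('s')): buffer="rrqssoqrgsircssvo" (len 17), cursors c3@5 c4@5 c1@10 c2@14, authorship 34.34..1.1.2.2...
Authorship (.=original, N=cursor N): 3 4 . 3 4 . . 1 . 1 . 2 . 2 . . .
Index 7: author = 1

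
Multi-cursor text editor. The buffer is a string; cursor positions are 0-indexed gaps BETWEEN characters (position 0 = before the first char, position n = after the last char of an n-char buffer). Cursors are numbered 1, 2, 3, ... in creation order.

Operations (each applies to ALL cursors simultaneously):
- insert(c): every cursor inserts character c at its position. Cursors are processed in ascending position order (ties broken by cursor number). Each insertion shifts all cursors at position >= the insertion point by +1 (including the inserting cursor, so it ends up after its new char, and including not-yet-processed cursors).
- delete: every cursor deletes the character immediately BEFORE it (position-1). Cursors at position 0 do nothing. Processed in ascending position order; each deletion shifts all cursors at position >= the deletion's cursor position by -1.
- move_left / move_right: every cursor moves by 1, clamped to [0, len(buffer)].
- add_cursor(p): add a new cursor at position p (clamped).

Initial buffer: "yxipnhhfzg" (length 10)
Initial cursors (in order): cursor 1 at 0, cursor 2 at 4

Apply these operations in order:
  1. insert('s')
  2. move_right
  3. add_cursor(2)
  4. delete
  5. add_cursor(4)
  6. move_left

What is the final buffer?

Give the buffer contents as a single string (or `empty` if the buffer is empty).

After op 1 (insert('s')): buffer="syxipsnhhfzg" (len 12), cursors c1@1 c2@6, authorship 1....2......
After op 2 (move_right): buffer="syxipsnhhfzg" (len 12), cursors c1@2 c2@7, authorship 1....2......
After op 3 (add_cursor(2)): buffer="syxipsnhhfzg" (len 12), cursors c1@2 c3@2 c2@7, authorship 1....2......
After op 4 (delete): buffer="xipshhfzg" (len 9), cursors c1@0 c3@0 c2@4, authorship ...2.....
After op 5 (add_cursor(4)): buffer="xipshhfzg" (len 9), cursors c1@0 c3@0 c2@4 c4@4, authorship ...2.....
After op 6 (move_left): buffer="xipshhfzg" (len 9), cursors c1@0 c3@0 c2@3 c4@3, authorship ...2.....

Answer: xipshhfzg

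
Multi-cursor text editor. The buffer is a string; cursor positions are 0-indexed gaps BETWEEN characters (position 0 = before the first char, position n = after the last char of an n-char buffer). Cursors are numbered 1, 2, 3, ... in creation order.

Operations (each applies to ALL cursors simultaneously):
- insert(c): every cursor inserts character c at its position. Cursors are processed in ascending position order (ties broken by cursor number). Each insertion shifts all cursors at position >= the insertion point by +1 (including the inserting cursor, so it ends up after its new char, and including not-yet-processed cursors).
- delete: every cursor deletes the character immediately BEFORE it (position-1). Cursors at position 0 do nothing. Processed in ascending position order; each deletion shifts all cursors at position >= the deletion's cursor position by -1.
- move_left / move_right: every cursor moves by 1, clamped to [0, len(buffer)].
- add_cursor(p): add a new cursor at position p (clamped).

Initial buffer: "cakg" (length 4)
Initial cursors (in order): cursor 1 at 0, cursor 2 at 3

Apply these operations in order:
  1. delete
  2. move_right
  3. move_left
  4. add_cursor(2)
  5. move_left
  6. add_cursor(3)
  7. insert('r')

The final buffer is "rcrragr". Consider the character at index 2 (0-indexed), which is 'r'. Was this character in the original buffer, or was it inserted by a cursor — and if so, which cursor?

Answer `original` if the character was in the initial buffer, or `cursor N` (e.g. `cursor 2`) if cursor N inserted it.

Answer: cursor 2

Derivation:
After op 1 (delete): buffer="cag" (len 3), cursors c1@0 c2@2, authorship ...
After op 2 (move_right): buffer="cag" (len 3), cursors c1@1 c2@3, authorship ...
After op 3 (move_left): buffer="cag" (len 3), cursors c1@0 c2@2, authorship ...
After op 4 (add_cursor(2)): buffer="cag" (len 3), cursors c1@0 c2@2 c3@2, authorship ...
After op 5 (move_left): buffer="cag" (len 3), cursors c1@0 c2@1 c3@1, authorship ...
After op 6 (add_cursor(3)): buffer="cag" (len 3), cursors c1@0 c2@1 c3@1 c4@3, authorship ...
After op 7 (insert('r')): buffer="rcrragr" (len 7), cursors c1@1 c2@4 c3@4 c4@7, authorship 1.23..4
Authorship (.=original, N=cursor N): 1 . 2 3 . . 4
Index 2: author = 2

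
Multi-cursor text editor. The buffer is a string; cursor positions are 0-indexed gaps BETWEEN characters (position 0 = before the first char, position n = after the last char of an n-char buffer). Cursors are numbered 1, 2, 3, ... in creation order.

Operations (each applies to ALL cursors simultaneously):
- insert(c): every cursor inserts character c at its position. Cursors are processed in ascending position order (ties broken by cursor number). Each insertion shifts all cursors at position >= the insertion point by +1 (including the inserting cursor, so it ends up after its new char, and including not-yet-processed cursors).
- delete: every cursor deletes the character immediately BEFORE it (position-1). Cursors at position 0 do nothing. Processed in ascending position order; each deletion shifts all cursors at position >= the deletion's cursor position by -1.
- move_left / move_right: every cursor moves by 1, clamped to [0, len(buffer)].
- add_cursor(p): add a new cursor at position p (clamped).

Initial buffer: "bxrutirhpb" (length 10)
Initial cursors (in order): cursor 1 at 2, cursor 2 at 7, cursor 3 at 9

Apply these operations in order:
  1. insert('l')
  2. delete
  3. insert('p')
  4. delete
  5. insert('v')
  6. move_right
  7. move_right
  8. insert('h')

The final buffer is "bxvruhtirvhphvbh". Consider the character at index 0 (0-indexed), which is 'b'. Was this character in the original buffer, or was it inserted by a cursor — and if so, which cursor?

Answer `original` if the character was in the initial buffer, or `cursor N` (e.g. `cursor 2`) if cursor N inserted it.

After op 1 (insert('l')): buffer="bxlrutirlhplb" (len 13), cursors c1@3 c2@9 c3@12, authorship ..1.....2..3.
After op 2 (delete): buffer="bxrutirhpb" (len 10), cursors c1@2 c2@7 c3@9, authorship ..........
After op 3 (insert('p')): buffer="bxprutirphppb" (len 13), cursors c1@3 c2@9 c3@12, authorship ..1.....2..3.
After op 4 (delete): buffer="bxrutirhpb" (len 10), cursors c1@2 c2@7 c3@9, authorship ..........
After op 5 (insert('v')): buffer="bxvrutirvhpvb" (len 13), cursors c1@3 c2@9 c3@12, authorship ..1.....2..3.
After op 6 (move_right): buffer="bxvrutirvhpvb" (len 13), cursors c1@4 c2@10 c3@13, authorship ..1.....2..3.
After op 7 (move_right): buffer="bxvrutirvhpvb" (len 13), cursors c1@5 c2@11 c3@13, authorship ..1.....2..3.
After op 8 (insert('h')): buffer="bxvruhtirvhphvbh" (len 16), cursors c1@6 c2@13 c3@16, authorship ..1..1...2..23.3
Authorship (.=original, N=cursor N): . . 1 . . 1 . . . 2 . . 2 3 . 3
Index 0: author = original

Answer: original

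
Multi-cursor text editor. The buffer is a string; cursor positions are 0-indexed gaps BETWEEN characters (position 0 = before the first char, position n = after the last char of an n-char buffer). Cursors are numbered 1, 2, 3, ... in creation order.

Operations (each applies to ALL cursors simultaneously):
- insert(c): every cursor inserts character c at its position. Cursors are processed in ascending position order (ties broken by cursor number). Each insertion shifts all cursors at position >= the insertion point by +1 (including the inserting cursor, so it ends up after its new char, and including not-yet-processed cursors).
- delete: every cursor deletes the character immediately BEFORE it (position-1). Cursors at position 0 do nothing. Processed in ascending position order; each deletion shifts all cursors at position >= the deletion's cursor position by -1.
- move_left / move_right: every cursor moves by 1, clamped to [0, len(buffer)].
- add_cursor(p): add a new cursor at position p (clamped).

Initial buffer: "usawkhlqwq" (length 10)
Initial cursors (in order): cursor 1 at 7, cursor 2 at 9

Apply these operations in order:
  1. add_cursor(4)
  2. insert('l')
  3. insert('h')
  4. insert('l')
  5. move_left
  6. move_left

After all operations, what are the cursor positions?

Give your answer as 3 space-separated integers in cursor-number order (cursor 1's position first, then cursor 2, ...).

After op 1 (add_cursor(4)): buffer="usawkhlqwq" (len 10), cursors c3@4 c1@7 c2@9, authorship ..........
After op 2 (insert('l')): buffer="usawlkhllqwlq" (len 13), cursors c3@5 c1@9 c2@12, authorship ....3...1..2.
After op 3 (insert('h')): buffer="usawlhkhllhqwlhq" (len 16), cursors c3@6 c1@11 c2@15, authorship ....33...11..22.
After op 4 (insert('l')): buffer="usawlhlkhllhlqwlhlq" (len 19), cursors c3@7 c1@13 c2@18, authorship ....333...111..222.
After op 5 (move_left): buffer="usawlhlkhllhlqwlhlq" (len 19), cursors c3@6 c1@12 c2@17, authorship ....333...111..222.
After op 6 (move_left): buffer="usawlhlkhllhlqwlhlq" (len 19), cursors c3@5 c1@11 c2@16, authorship ....333...111..222.

Answer: 11 16 5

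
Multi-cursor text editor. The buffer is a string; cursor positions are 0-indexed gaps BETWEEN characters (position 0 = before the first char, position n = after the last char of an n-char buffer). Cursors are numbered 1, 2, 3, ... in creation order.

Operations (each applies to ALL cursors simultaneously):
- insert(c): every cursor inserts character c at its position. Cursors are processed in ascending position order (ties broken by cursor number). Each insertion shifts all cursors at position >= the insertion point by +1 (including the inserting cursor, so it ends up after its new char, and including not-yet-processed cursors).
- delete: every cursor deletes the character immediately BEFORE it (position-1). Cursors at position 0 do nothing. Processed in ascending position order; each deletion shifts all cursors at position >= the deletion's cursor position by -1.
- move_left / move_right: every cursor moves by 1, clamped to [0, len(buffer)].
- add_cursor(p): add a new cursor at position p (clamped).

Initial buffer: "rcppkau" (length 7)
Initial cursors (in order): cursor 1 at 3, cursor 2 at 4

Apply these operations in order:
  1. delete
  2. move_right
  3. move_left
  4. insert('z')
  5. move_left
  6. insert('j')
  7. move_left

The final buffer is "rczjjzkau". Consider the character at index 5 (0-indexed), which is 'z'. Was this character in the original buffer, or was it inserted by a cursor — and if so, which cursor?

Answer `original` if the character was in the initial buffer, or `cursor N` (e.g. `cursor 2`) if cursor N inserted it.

Answer: cursor 2

Derivation:
After op 1 (delete): buffer="rckau" (len 5), cursors c1@2 c2@2, authorship .....
After op 2 (move_right): buffer="rckau" (len 5), cursors c1@3 c2@3, authorship .....
After op 3 (move_left): buffer="rckau" (len 5), cursors c1@2 c2@2, authorship .....
After op 4 (insert('z')): buffer="rczzkau" (len 7), cursors c1@4 c2@4, authorship ..12...
After op 5 (move_left): buffer="rczzkau" (len 7), cursors c1@3 c2@3, authorship ..12...
After op 6 (insert('j')): buffer="rczjjzkau" (len 9), cursors c1@5 c2@5, authorship ..1122...
After op 7 (move_left): buffer="rczjjzkau" (len 9), cursors c1@4 c2@4, authorship ..1122...
Authorship (.=original, N=cursor N): . . 1 1 2 2 . . .
Index 5: author = 2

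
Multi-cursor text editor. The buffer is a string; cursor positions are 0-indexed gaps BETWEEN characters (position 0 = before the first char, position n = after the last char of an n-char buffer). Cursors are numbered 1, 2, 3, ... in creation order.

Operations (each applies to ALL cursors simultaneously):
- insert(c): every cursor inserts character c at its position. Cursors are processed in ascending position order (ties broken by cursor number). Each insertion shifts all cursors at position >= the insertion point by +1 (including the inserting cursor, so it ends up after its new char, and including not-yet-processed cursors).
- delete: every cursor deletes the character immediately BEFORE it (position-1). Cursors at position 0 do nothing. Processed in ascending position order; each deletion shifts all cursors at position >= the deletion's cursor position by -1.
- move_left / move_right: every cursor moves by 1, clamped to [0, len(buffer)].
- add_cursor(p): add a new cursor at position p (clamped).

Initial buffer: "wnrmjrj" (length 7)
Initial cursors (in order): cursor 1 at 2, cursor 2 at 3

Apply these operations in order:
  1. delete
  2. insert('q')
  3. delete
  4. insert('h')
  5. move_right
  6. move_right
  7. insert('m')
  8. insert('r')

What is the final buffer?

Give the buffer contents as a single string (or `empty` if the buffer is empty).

Answer: whhmjmmrrrj

Derivation:
After op 1 (delete): buffer="wmjrj" (len 5), cursors c1@1 c2@1, authorship .....
After op 2 (insert('q')): buffer="wqqmjrj" (len 7), cursors c1@3 c2@3, authorship .12....
After op 3 (delete): buffer="wmjrj" (len 5), cursors c1@1 c2@1, authorship .....
After op 4 (insert('h')): buffer="whhmjrj" (len 7), cursors c1@3 c2@3, authorship .12....
After op 5 (move_right): buffer="whhmjrj" (len 7), cursors c1@4 c2@4, authorship .12....
After op 6 (move_right): buffer="whhmjrj" (len 7), cursors c1@5 c2@5, authorship .12....
After op 7 (insert('m')): buffer="whhmjmmrj" (len 9), cursors c1@7 c2@7, authorship .12..12..
After op 8 (insert('r')): buffer="whhmjmmrrrj" (len 11), cursors c1@9 c2@9, authorship .12..1212..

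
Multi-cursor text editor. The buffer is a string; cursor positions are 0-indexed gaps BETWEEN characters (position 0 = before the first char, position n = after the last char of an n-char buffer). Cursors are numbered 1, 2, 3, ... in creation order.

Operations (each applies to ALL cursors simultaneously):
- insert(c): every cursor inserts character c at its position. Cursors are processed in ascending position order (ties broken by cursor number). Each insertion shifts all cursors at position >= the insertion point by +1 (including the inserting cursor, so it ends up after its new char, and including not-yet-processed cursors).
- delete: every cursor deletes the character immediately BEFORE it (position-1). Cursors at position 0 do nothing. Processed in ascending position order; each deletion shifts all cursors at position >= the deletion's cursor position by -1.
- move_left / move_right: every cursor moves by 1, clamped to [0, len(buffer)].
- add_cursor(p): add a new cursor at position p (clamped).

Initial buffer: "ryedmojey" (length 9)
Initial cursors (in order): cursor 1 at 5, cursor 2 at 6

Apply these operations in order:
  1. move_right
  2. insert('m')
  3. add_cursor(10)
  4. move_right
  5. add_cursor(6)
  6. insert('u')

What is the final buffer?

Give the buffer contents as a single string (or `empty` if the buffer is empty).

Answer: ryedmoumjumeuyu

Derivation:
After op 1 (move_right): buffer="ryedmojey" (len 9), cursors c1@6 c2@7, authorship .........
After op 2 (insert('m')): buffer="ryedmomjmey" (len 11), cursors c1@7 c2@9, authorship ......1.2..
After op 3 (add_cursor(10)): buffer="ryedmomjmey" (len 11), cursors c1@7 c2@9 c3@10, authorship ......1.2..
After op 4 (move_right): buffer="ryedmomjmey" (len 11), cursors c1@8 c2@10 c3@11, authorship ......1.2..
After op 5 (add_cursor(6)): buffer="ryedmomjmey" (len 11), cursors c4@6 c1@8 c2@10 c3@11, authorship ......1.2..
After op 6 (insert('u')): buffer="ryedmoumjumeuyu" (len 15), cursors c4@7 c1@10 c2@13 c3@15, authorship ......41.12.2.3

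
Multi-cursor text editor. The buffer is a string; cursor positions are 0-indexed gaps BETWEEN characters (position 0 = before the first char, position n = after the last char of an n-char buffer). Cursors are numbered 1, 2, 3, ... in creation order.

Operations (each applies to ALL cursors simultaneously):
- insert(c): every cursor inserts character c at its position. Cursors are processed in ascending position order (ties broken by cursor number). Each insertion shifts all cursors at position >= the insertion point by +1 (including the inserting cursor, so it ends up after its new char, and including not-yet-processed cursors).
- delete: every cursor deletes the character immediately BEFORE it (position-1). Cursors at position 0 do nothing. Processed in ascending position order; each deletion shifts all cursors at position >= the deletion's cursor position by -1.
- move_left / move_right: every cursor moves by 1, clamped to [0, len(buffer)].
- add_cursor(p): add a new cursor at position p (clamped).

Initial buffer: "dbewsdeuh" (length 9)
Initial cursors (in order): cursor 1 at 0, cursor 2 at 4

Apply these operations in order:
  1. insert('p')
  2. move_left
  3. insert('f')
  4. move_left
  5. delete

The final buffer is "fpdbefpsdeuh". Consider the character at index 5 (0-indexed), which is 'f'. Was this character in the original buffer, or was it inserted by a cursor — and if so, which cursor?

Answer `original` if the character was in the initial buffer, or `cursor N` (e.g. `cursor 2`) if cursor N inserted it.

After op 1 (insert('p')): buffer="pdbewpsdeuh" (len 11), cursors c1@1 c2@6, authorship 1....2.....
After op 2 (move_left): buffer="pdbewpsdeuh" (len 11), cursors c1@0 c2@5, authorship 1....2.....
After op 3 (insert('f')): buffer="fpdbewfpsdeuh" (len 13), cursors c1@1 c2@7, authorship 11....22.....
After op 4 (move_left): buffer="fpdbewfpsdeuh" (len 13), cursors c1@0 c2@6, authorship 11....22.....
After op 5 (delete): buffer="fpdbefpsdeuh" (len 12), cursors c1@0 c2@5, authorship 11...22.....
Authorship (.=original, N=cursor N): 1 1 . . . 2 2 . . . . .
Index 5: author = 2

Answer: cursor 2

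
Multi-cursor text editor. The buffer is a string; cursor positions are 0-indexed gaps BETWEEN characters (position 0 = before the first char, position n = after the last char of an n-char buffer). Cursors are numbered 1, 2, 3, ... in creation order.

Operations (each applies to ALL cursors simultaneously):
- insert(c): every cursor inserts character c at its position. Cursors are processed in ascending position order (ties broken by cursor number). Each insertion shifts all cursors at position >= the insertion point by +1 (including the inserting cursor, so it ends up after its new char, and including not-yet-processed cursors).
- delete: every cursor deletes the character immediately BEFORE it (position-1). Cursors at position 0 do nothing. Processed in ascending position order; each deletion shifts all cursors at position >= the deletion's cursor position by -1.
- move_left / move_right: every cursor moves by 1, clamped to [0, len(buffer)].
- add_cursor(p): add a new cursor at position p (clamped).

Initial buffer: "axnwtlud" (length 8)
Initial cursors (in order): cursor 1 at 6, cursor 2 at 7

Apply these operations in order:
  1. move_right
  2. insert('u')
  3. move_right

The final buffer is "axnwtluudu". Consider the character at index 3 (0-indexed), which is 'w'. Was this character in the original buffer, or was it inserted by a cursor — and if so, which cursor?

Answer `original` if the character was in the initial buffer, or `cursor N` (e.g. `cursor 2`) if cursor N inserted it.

After op 1 (move_right): buffer="axnwtlud" (len 8), cursors c1@7 c2@8, authorship ........
After op 2 (insert('u')): buffer="axnwtluudu" (len 10), cursors c1@8 c2@10, authorship .......1.2
After op 3 (move_right): buffer="axnwtluudu" (len 10), cursors c1@9 c2@10, authorship .......1.2
Authorship (.=original, N=cursor N): . . . . . . . 1 . 2
Index 3: author = original

Answer: original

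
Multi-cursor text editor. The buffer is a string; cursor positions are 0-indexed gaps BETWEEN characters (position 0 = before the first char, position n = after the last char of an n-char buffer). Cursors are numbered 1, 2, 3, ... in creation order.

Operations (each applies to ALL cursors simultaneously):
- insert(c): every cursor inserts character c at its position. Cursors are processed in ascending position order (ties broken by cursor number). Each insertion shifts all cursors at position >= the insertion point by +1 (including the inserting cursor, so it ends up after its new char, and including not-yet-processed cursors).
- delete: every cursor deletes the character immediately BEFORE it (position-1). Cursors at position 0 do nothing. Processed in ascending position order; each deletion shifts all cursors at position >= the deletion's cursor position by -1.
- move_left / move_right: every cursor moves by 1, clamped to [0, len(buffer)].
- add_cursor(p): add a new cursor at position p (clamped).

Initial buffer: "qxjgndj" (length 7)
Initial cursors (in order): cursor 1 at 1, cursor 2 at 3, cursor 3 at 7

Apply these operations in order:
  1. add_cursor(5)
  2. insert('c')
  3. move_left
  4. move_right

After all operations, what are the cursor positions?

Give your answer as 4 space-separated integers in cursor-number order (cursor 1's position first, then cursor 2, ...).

Answer: 2 5 11 8

Derivation:
After op 1 (add_cursor(5)): buffer="qxjgndj" (len 7), cursors c1@1 c2@3 c4@5 c3@7, authorship .......
After op 2 (insert('c')): buffer="qcxjcgncdjc" (len 11), cursors c1@2 c2@5 c4@8 c3@11, authorship .1..2..4..3
After op 3 (move_left): buffer="qcxjcgncdjc" (len 11), cursors c1@1 c2@4 c4@7 c3@10, authorship .1..2..4..3
After op 4 (move_right): buffer="qcxjcgncdjc" (len 11), cursors c1@2 c2@5 c4@8 c3@11, authorship .1..2..4..3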